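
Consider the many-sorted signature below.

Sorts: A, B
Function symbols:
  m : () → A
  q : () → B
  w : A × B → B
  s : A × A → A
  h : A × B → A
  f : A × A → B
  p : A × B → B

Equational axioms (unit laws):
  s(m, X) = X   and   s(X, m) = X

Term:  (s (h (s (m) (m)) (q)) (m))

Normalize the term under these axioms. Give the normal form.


1. (s (h (s (m) (m)) (q)) (m))  →  (h (s (m) (m)) (q))
2. (h (s (m) (m)) (q))  →  (h (m) (q))

normal form = (h (m) (q))


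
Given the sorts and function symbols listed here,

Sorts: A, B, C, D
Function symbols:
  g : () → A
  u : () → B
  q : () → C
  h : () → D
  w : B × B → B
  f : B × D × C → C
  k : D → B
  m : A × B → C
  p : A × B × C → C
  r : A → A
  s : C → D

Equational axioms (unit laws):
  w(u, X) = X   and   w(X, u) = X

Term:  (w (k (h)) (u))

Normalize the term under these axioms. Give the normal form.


1. (w (k (h)) (u))  →  (k (h))

normal form = (k (h))


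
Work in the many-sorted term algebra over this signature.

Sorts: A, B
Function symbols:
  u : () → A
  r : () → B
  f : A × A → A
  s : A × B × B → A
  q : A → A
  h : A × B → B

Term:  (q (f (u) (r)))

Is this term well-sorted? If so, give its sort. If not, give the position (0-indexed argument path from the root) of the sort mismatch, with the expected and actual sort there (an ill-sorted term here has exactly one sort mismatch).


ill-sorted at position [0, 1]: expected A, got B

    (u) : A
    (r) : B
  (f (u) (r)) : ✗ arg 1 at [0, 1] has sort B, expected A


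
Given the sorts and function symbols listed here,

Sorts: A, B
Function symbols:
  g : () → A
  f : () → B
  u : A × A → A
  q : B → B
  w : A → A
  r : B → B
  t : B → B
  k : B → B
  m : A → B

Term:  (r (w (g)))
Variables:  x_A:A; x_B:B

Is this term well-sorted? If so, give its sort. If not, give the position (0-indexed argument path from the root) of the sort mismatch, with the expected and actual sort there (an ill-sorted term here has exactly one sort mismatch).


ill-sorted at position [0]: expected B, got A

    (g) : A
  (w (g)) : A
(r (w (g))) : ✗ arg 0 at [0] has sort A, expected B


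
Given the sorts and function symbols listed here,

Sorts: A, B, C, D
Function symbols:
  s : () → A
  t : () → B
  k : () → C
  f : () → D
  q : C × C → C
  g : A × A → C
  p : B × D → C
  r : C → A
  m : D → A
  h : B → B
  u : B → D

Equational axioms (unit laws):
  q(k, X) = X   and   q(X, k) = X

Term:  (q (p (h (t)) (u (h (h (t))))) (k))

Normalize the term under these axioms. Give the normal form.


normal form = (p (h (t)) (u (h (h (t)))))

1. (q (p (h (t)) (u (h (h (t))))) (k))  →  (p (h (t)) (u (h (h (t)))))


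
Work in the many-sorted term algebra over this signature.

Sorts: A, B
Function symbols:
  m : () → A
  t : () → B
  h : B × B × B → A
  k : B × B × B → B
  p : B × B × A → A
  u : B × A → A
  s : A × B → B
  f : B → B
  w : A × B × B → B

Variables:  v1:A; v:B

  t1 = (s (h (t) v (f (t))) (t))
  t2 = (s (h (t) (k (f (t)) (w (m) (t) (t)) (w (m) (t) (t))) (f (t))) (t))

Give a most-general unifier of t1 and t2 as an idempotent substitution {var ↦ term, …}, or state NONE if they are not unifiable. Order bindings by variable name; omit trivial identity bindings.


{v ↦ (k (f (t)) (w (m) (t) (t)) (w (m) (t) (t)))}


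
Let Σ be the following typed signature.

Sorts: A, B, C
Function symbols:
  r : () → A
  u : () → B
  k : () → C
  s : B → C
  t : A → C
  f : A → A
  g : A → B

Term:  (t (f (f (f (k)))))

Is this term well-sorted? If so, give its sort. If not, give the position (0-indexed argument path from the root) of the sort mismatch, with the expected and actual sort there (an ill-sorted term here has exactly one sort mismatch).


        (k) : C
      (f (k)) : ✗ arg 0 at [0, 0, 0, 0] has sort C, expected A

ill-sorted at position [0, 0, 0, 0]: expected A, got C


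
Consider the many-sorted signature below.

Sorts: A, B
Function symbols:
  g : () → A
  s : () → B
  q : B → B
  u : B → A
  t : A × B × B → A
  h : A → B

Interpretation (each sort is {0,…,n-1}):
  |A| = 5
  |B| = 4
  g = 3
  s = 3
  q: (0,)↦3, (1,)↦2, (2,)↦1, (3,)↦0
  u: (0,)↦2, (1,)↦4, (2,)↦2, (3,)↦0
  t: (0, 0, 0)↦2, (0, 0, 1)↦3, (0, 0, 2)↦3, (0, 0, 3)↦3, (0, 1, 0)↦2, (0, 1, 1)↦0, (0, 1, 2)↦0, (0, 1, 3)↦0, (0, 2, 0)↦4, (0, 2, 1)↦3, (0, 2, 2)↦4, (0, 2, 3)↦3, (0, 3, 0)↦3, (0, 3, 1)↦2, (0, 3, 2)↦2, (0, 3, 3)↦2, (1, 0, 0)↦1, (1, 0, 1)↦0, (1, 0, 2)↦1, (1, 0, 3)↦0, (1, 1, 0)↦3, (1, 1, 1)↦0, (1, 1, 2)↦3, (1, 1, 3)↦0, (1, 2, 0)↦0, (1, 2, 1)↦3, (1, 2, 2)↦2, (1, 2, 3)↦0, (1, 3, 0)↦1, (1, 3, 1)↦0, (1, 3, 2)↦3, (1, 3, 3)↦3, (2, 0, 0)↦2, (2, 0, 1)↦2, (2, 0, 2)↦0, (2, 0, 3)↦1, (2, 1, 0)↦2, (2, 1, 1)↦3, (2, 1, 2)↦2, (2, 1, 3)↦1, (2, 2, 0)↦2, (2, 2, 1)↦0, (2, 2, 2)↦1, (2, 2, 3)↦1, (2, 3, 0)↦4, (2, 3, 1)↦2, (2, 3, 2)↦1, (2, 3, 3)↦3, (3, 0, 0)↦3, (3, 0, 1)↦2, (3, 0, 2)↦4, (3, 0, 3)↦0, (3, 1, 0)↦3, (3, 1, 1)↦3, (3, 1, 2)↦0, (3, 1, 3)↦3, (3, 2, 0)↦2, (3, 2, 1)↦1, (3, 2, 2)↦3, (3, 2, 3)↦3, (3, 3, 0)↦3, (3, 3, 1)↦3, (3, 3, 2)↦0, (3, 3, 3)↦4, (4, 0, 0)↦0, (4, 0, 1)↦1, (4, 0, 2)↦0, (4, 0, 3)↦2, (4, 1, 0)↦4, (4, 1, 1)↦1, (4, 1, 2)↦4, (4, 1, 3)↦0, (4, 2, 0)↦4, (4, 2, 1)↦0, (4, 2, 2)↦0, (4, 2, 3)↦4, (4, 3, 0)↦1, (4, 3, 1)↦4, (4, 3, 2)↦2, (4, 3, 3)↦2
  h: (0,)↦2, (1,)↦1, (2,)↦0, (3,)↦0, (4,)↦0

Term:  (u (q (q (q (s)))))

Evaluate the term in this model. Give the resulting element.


value = 2

  s = 3
  (q (s)) = q(3,) = 0
  (q (q (s))) = q(0,) = 3
  (q (q (q (s)))) = q(3,) = 0
  (u (q (q (q (s))))) = u(0,) = 2


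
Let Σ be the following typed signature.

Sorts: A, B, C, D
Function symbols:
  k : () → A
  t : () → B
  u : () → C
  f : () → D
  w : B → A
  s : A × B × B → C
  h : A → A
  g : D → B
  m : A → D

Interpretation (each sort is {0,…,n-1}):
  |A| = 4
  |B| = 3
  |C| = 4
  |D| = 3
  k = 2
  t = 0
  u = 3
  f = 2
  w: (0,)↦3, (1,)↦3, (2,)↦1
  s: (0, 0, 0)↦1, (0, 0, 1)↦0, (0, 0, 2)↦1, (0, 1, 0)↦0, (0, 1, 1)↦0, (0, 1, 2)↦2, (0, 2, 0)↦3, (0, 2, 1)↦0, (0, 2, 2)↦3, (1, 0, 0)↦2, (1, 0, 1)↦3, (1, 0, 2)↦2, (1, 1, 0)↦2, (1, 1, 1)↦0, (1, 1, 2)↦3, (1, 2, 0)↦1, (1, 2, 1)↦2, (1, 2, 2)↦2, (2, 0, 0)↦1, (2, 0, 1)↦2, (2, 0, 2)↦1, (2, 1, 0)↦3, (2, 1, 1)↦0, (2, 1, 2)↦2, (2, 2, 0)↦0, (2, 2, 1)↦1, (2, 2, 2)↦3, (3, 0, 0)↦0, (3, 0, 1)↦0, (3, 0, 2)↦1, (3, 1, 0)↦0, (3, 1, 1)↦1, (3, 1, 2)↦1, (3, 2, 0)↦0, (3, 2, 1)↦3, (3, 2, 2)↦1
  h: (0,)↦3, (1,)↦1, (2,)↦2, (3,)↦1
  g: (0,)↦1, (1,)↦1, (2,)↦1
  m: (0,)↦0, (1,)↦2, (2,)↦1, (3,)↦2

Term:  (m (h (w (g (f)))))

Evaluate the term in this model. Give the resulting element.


  f = 2
  (g (f)) = g(2,) = 1
  (w (g (f))) = w(1,) = 3
  (h (w (g (f)))) = h(3,) = 1
  (m (h (w (g (f))))) = m(1,) = 2

value = 2


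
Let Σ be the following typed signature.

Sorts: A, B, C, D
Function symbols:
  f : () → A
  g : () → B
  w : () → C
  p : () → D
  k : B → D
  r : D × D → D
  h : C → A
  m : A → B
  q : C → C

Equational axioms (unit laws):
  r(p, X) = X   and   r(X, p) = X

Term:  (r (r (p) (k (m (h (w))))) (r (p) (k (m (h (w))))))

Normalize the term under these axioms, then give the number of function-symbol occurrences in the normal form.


size = 9

1. (r (r (p) (k (m (h (w))))) (r (p) (k (m (h (w))))))  →  (r (k (m (h (w)))) (r (p) (k (m (h (w))))))
2. (r (k (m (h (w)))) (r (p) (k (m (h (w))))))  →  (r (k (m (h (w)))) (k (m (h (w)))))
normal form: (r (k (m (h (w)))) (k (m (h (w)))))


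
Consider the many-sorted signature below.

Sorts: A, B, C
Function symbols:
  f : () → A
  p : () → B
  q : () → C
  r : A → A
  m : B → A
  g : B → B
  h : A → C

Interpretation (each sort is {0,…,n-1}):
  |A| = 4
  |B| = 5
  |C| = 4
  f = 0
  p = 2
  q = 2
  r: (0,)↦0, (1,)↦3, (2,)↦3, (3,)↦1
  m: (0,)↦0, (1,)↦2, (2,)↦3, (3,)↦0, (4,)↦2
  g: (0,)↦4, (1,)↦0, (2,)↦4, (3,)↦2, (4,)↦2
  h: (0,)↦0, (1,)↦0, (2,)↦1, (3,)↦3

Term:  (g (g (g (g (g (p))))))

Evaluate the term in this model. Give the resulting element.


value = 4

  p = 2
  (g (p)) = g(2,) = 4
  (g (g (p))) = g(4,) = 2
  (g (g (g (p)))) = g(2,) = 4
  (g (g (g (g (p))))) = g(4,) = 2
  (g (g (g (g (g (p)))))) = g(2,) = 4


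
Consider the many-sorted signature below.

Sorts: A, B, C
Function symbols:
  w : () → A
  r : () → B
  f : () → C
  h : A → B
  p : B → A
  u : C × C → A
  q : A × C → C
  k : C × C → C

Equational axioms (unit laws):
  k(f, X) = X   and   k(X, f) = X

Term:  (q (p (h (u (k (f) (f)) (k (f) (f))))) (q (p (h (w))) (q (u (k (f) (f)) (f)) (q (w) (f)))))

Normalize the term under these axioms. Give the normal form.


normal form = (q (p (h (u (f) (f)))) (q (p (h (w))) (q (u (f) (f)) (q (w) (f)))))

1. (q (p (h (u (k (f) (f)) (k (f) (f))))) (q (p (h (w))) (q (u (k (f) (f)) (f)) (q (w) (f)))))  →  (q (p (h (u (f) (k (f) (f))))) (q (p (h (w))) (q (u (k (f) (f)) (f)) (q (w) (f)))))
2. (q (p (h (u (f) (k (f) (f))))) (q (p (h (w))) (q (u (k (f) (f)) (f)) (q (w) (f)))))  →  (q (p (h (u (f) (f)))) (q (p (h (w))) (q (u (k (f) (f)) (f)) (q (w) (f)))))
3. (q (p (h (u (f) (f)))) (q (p (h (w))) (q (u (k (f) (f)) (f)) (q (w) (f)))))  →  (q (p (h (u (f) (f)))) (q (p (h (w))) (q (u (f) (f)) (q (w) (f)))))


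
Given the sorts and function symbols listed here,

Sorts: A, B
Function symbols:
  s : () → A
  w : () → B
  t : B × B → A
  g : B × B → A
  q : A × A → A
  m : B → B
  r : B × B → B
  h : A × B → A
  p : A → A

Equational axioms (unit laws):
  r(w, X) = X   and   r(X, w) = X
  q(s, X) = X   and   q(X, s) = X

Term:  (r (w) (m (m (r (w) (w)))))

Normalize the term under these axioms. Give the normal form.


1. (r (w) (m (m (r (w) (w)))))  →  (m (m (r (w) (w))))
2. (m (m (r (w) (w))))  →  (m (m (w)))

normal form = (m (m (w)))


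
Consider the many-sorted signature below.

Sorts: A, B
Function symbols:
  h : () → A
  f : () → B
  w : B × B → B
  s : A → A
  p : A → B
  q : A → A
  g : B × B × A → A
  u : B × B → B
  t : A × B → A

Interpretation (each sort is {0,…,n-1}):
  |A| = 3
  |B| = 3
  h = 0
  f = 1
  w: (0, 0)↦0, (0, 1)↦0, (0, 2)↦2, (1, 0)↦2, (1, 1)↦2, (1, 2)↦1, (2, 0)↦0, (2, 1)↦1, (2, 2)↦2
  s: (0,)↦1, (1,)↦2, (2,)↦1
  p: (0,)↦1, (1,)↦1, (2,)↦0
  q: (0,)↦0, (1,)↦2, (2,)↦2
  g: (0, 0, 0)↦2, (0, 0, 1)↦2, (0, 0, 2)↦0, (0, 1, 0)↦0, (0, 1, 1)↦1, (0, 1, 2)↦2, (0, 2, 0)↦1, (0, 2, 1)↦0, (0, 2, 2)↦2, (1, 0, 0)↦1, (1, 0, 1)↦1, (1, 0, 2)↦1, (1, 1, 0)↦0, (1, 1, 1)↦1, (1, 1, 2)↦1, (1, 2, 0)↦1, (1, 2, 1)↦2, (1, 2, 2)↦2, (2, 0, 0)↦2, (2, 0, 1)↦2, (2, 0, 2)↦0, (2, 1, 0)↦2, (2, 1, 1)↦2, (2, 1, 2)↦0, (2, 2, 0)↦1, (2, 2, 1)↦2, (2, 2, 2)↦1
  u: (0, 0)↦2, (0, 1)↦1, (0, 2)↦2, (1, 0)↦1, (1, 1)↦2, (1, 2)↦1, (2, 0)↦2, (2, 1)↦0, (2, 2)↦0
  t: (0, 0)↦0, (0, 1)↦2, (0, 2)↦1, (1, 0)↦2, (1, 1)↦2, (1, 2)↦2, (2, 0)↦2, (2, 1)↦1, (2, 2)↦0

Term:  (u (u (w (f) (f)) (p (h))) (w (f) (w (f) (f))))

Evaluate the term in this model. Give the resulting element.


value = 1

  f = 1
  f = 1
  (w (f) (f)) = w(1, 1) = 2
  h = 0
  (p (h)) = p(0,) = 1
  (u (w (f) (f)) (p (h))) = u(2, 1) = 0
  f = 1
  f = 1
  f = 1
  (w (f) (f)) = w(1, 1) = 2
  (w (f) (w (f) (f))) = w(1, 2) = 1
  (u (u (w (f) (f)) (p (h))) (w (f) (w (f) (f)))) = u(0, 1) = 1


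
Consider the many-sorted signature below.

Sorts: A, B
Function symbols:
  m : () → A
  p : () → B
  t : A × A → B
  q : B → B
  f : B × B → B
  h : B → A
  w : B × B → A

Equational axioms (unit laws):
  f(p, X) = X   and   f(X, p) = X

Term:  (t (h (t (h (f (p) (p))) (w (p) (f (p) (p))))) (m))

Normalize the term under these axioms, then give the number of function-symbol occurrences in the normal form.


1. (t (h (t (h (f (p) (p))) (w (p) (f (p) (p))))) (m))  →  (t (h (t (h (p)) (w (p) (f (p) (p))))) (m))
2. (t (h (t (h (p)) (w (p) (f (p) (p))))) (m))  →  (t (h (t (h (p)) (w (p) (p)))) (m))
normal form: (t (h (t (h (p)) (w (p) (p)))) (m))

size = 9


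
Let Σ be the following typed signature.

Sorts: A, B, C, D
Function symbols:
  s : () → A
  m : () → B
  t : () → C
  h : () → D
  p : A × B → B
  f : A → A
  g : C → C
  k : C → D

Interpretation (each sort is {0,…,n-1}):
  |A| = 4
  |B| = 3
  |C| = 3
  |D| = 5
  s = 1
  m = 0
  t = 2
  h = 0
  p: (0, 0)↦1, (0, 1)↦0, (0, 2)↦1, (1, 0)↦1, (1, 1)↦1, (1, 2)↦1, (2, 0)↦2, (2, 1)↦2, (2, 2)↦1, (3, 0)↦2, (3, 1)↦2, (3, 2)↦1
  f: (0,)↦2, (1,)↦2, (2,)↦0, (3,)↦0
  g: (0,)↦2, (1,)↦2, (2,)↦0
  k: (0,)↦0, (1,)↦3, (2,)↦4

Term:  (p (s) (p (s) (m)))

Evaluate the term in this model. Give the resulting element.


  s = 1
  s = 1
  m = 0
  (p (s) (m)) = p(1, 0) = 1
  (p (s) (p (s) (m))) = p(1, 1) = 1

value = 1


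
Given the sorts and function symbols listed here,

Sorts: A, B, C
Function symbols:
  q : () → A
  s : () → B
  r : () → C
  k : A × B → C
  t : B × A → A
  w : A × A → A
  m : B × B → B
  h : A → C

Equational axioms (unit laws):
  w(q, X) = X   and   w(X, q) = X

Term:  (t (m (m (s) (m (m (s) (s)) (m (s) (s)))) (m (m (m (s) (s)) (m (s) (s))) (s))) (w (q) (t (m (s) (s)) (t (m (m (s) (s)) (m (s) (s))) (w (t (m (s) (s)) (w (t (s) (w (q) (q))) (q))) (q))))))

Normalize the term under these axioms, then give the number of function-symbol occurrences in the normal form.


1. (t (m (m (s) (m (m (s) (s)) (m (s) (s)))) (m (m (m (s) (s)) (m (s) (s))) (s))) (w (q) (t (m (s) (s)) (t (m (m (s) (s)) (m (s) (s))) (w (t (m (s) (s)) (w (t (s) (w (q) (q))) (q))) (q))))))  →  (t (m (m (s) (m (m (s) (s)) (m (s) (s)))) (m (m (m (s) (s)) (m (s) (s))) (s))) (t (m (s) (s)) (t (m (m (s) (s)) (m (s) (s))) (w (t (m (s) (s)) (w (t (s) (w (q) (q))) (q))) (q)))))
2. (t (m (m (s) (m (m (s) (s)) (m (s) (s)))) (m (m (m (s) (s)) (m (s) (s))) (s))) (t (m (s) (s)) (t (m (m (s) (s)) (m (s) (s))) (w (t (m (s) (s)) (w (t (s) (w (q) (q))) (q))) (q)))))  →  (t (m (m (s) (m (m (s) (s)) (m (s) (s)))) (m (m (m (s) (s)) (m (s) (s))) (s))) (t (m (s) (s)) (t (m (m (s) (s)) (m (s) (s))) (t (m (s) (s)) (w (t (s) (w (q) (q))) (q))))))
3. (t (m (m (s) (m (m (s) (s)) (m (s) (s)))) (m (m (m (s) (s)) (m (s) (s))) (s))) (t (m (s) (s)) (t (m (m (s) (s)) (m (s) (s))) (t (m (s) (s)) (w (t (s) (w (q) (q))) (q))))))  →  (t (m (m (s) (m (m (s) (s)) (m (s) (s)))) (m (m (m (s) (s)) (m (s) (s))) (s))) (t (m (s) (s)) (t (m (m (s) (s)) (m (s) (s))) (t (m (s) (s)) (t (s) (w (q) (q)))))))
4. (t (m (m (s) (m (m (s) (s)) (m (s) (s)))) (m (m (m (s) (s)) (m (s) (s))) (s))) (t (m (s) (s)) (t (m (m (s) (s)) (m (s) (s))) (t (m (s) (s)) (t (s) (w (q) (q)))))))  →  (t (m (m (s) (m (m (s) (s)) (m (s) (s)))) (m (m (m (s) (s)) (m (s) (s))) (s))) (t (m (s) (s)) (t (m (m (s) (s)) (m (s) (s))) (t (m (s) (s)) (t (s) (q))))))
normal form: (t (m (m (s) (m (m (s) (s)) (m (s) (s)))) (m (m (m (s) (s)) (m (s) (s))) (s))) (t (m (s) (s)) (t (m (m (s) (s)) (m (s) (s))) (t (m (s) (s)) (t (s) (q))))))

size = 39


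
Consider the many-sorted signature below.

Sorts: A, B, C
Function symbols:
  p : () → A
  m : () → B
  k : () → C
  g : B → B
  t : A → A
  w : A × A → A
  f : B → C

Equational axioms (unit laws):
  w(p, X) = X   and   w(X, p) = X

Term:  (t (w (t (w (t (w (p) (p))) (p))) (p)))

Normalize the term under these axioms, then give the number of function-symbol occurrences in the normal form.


size = 4

1. (t (w (t (w (t (w (p) (p))) (p))) (p)))  →  (t (t (w (t (w (p) (p))) (p))))
2. (t (t (w (t (w (p) (p))) (p))))  →  (t (t (t (w (p) (p)))))
3. (t (t (t (w (p) (p)))))  →  (t (t (t (p))))
normal form: (t (t (t (p))))


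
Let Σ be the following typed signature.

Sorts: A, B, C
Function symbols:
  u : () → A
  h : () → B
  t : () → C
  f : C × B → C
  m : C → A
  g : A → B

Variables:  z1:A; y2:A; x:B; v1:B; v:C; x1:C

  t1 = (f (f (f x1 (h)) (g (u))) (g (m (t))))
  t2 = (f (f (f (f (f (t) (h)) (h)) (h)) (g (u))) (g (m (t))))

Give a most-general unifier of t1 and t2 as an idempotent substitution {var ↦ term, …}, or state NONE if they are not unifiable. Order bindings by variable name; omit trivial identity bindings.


{x1 ↦ (f (f (t) (h)) (h))}


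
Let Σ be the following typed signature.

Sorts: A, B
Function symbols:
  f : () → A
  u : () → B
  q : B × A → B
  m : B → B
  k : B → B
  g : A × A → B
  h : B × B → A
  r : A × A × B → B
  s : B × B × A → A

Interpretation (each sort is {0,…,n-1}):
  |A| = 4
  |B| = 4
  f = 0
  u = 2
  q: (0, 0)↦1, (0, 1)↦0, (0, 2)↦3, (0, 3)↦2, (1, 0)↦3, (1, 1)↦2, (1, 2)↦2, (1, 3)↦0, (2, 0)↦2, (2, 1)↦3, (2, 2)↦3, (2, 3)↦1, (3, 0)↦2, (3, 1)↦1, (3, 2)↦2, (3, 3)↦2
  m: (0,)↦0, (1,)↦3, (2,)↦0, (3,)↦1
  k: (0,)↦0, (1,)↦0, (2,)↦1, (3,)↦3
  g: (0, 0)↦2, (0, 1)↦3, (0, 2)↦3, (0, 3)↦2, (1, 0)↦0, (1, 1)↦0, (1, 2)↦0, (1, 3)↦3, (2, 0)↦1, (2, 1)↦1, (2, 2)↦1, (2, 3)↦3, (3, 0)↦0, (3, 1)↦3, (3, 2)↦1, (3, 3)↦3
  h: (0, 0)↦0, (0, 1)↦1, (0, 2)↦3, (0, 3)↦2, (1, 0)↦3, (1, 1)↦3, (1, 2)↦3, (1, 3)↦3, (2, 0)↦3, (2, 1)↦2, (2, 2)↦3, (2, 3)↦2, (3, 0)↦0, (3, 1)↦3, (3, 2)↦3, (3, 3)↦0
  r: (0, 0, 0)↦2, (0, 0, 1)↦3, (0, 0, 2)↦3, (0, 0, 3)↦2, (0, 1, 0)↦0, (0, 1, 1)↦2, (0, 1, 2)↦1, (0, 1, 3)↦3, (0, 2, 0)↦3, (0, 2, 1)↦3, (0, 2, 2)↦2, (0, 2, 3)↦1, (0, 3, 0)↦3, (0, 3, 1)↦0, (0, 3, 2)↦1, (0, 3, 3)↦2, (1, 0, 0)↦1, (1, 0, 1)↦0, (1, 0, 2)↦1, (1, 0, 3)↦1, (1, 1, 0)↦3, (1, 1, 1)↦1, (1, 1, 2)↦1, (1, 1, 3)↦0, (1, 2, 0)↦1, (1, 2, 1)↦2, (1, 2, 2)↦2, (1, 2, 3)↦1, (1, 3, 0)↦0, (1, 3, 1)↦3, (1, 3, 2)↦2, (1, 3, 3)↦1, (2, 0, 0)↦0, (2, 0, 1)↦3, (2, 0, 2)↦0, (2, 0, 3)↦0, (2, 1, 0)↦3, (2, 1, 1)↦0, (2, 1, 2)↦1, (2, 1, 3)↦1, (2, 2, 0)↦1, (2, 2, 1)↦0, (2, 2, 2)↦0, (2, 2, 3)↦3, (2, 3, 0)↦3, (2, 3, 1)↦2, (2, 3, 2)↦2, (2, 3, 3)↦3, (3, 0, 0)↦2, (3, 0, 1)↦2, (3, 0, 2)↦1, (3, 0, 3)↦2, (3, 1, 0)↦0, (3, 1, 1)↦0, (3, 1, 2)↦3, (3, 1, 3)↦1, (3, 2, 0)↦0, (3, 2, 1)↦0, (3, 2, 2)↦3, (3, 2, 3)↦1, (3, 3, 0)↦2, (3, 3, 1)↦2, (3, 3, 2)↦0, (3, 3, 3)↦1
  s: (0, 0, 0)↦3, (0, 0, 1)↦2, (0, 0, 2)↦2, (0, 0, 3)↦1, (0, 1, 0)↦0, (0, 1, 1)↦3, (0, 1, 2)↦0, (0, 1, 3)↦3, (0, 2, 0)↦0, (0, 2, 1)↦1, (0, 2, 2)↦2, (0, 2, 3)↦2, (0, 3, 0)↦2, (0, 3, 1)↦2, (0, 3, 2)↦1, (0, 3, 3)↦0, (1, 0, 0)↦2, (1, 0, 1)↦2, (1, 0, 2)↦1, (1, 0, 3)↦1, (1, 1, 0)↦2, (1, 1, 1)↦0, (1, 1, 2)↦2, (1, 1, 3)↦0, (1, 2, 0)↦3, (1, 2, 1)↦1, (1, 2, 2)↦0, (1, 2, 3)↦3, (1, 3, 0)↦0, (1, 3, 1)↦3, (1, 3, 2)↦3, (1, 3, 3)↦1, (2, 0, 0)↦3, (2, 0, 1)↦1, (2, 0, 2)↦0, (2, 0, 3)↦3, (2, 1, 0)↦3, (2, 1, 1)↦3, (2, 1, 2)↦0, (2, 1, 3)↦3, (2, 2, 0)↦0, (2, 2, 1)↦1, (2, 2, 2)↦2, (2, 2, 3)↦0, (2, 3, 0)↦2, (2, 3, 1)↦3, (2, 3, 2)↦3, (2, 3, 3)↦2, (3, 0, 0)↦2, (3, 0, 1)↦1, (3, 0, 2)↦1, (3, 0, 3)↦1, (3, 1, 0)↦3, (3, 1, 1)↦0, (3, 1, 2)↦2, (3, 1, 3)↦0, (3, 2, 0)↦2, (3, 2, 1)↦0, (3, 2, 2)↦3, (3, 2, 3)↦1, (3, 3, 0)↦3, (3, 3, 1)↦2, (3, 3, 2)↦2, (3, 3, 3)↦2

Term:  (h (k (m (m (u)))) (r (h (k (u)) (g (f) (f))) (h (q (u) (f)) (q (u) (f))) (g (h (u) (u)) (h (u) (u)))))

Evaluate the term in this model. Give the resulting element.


value = 1

  u = 2
  (m (u)) = m(2,) = 0
  (m (m (u))) = m(0,) = 0
  (k (m (m (u)))) = k(0,) = 0
  u = 2
  (k (u)) = k(2,) = 1
  f = 0
  f = 0
  (g (f) (f)) = g(0, 0) = 2
  (h (k (u)) (g (f) (f))) = h(1, 2) = 3
  u = 2
  f = 0
  (q (u) (f)) = q(2, 0) = 2
  u = 2
  f = 0
  (q (u) (f)) = q(2, 0) = 2
  (h (q (u) (f)) (q (u) (f))) = h(2, 2) = 3
  u = 2
  u = 2
  (h (u) (u)) = h(2, 2) = 3
  u = 2
  u = 2
  (h (u) (u)) = h(2, 2) = 3
  (g (h (u) (u)) (h (u) (u))) = g(3, 3) = 3
  (r (h (k (u)) (g (f) (f))) (h (q (u) (f)) (q (u) (f))) (g (h (u) (u)) (h (u) (u)))) = r(3, 3, 3) = 1
  (h (k (m (m (u)))) (r (h (k (u)) (g (f) (f))) (h (q (u) (f)) (q (u) (f))) (g (h (u) (u)) (h (u) (u))))) = h(0, 1) = 1


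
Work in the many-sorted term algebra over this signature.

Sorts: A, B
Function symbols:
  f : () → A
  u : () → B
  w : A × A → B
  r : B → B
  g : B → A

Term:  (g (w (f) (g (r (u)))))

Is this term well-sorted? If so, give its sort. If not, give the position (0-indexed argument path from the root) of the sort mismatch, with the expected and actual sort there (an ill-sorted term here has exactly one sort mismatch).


    (f) : A
        (u) : B
      (r (u)) : B
    (g (r (u))) : A
  (w (f) (g (r (u)))) : B
(g (w (f) (g (r (u))))) : A

well-sorted; sort = A


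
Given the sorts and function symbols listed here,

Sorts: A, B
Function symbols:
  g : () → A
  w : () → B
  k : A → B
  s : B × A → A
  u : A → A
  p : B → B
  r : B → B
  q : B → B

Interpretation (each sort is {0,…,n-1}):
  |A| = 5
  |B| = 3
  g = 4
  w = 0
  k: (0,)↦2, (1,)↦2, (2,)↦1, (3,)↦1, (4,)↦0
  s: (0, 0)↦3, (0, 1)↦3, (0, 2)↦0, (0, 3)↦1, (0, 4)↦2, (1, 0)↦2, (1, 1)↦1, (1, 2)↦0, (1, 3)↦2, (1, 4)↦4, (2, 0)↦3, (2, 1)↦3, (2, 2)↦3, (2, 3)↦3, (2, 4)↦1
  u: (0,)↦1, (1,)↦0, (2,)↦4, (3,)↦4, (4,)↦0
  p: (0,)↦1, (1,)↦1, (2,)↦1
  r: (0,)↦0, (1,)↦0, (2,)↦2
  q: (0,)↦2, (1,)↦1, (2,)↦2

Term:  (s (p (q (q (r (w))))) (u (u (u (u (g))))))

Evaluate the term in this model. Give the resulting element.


  w = 0
  (r (w)) = r(0,) = 0
  (q (r (w))) = q(0,) = 2
  (q (q (r (w)))) = q(2,) = 2
  (p (q (q (r (w))))) = p(2,) = 1
  g = 4
  (u (g)) = u(4,) = 0
  (u (u (g))) = u(0,) = 1
  (u (u (u (g)))) = u(1,) = 0
  (u (u (u (u (g))))) = u(0,) = 1
  (s (p (q (q (r (w))))) (u (u (u (u (g)))))) = s(1, 1) = 1

value = 1


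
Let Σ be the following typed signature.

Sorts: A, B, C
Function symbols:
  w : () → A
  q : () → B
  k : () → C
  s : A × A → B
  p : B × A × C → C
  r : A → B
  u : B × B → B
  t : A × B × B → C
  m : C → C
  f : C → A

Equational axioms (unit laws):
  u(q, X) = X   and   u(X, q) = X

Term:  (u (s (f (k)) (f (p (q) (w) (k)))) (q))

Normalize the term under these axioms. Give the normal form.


1. (u (s (f (k)) (f (p (q) (w) (k)))) (q))  →  (s (f (k)) (f (p (q) (w) (k))))

normal form = (s (f (k)) (f (p (q) (w) (k))))


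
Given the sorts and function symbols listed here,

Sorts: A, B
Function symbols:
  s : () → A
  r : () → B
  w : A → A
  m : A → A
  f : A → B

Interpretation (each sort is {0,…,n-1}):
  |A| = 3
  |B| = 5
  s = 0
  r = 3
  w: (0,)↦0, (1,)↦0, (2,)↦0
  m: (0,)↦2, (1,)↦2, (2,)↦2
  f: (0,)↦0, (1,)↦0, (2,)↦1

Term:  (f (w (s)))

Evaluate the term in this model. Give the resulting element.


  s = 0
  (w (s)) = w(0,) = 0
  (f (w (s))) = f(0,) = 0

value = 0


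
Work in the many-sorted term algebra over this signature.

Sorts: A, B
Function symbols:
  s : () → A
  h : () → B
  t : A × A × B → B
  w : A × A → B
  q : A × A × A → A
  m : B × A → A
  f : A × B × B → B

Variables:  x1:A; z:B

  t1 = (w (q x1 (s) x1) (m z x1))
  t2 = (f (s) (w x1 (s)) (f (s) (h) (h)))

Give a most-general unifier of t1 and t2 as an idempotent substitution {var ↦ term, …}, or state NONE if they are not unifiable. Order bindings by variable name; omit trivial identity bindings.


head clash or occurs-check failure — not unifiable

NONE (not unifiable)


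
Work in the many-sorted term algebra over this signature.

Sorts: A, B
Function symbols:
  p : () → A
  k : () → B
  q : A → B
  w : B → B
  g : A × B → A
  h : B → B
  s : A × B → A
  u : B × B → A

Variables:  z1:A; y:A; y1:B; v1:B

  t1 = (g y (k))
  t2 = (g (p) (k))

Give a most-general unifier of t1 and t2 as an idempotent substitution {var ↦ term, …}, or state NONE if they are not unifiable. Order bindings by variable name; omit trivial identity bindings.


{y ↦ (p)}


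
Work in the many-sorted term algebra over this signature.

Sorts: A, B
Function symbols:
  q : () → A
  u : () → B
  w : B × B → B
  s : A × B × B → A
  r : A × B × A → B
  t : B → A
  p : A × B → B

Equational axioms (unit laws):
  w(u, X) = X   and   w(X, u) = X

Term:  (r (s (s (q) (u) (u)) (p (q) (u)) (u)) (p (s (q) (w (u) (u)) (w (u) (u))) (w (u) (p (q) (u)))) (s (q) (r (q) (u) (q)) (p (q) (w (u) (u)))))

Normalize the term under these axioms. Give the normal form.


normal form = (r (s (s (q) (u) (u)) (p (q) (u)) (u)) (p (s (q) (u) (u)) (p (q) (u))) (s (q) (r (q) (u) (q)) (p (q) (u))))

1. (r (s (s (q) (u) (u)) (p (q) (u)) (u)) (p (s (q) (w (u) (u)) (w (u) (u))) (w (u) (p (q) (u)))) (s (q) (r (q) (u) (q)) (p (q) (w (u) (u)))))  →  (r (s (s (q) (u) (u)) (p (q) (u)) (u)) (p (s (q) (u) (w (u) (u))) (w (u) (p (q) (u)))) (s (q) (r (q) (u) (q)) (p (q) (w (u) (u)))))
2. (r (s (s (q) (u) (u)) (p (q) (u)) (u)) (p (s (q) (u) (w (u) (u))) (w (u) (p (q) (u)))) (s (q) (r (q) (u) (q)) (p (q) (w (u) (u)))))  →  (r (s (s (q) (u) (u)) (p (q) (u)) (u)) (p (s (q) (u) (u)) (w (u) (p (q) (u)))) (s (q) (r (q) (u) (q)) (p (q) (w (u) (u)))))
3. (r (s (s (q) (u) (u)) (p (q) (u)) (u)) (p (s (q) (u) (u)) (w (u) (p (q) (u)))) (s (q) (r (q) (u) (q)) (p (q) (w (u) (u)))))  →  (r (s (s (q) (u) (u)) (p (q) (u)) (u)) (p (s (q) (u) (u)) (p (q) (u))) (s (q) (r (q) (u) (q)) (p (q) (w (u) (u)))))
4. (r (s (s (q) (u) (u)) (p (q) (u)) (u)) (p (s (q) (u) (u)) (p (q) (u))) (s (q) (r (q) (u) (q)) (p (q) (w (u) (u)))))  →  (r (s (s (q) (u) (u)) (p (q) (u)) (u)) (p (s (q) (u) (u)) (p (q) (u))) (s (q) (r (q) (u) (q)) (p (q) (u))))


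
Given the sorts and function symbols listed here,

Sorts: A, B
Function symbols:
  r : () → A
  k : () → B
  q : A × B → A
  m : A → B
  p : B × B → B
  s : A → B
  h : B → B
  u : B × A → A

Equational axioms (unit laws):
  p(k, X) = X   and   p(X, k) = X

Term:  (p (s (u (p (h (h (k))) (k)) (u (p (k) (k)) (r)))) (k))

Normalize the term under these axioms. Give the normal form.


1. (p (s (u (p (h (h (k))) (k)) (u (p (k) (k)) (r)))) (k))  →  (s (u (p (h (h (k))) (k)) (u (p (k) (k)) (r))))
2. (s (u (p (h (h (k))) (k)) (u (p (k) (k)) (r))))  →  (s (u (h (h (k))) (u (p (k) (k)) (r))))
3. (s (u (h (h (k))) (u (p (k) (k)) (r))))  →  (s (u (h (h (k))) (u (k) (r))))

normal form = (s (u (h (h (k))) (u (k) (r))))


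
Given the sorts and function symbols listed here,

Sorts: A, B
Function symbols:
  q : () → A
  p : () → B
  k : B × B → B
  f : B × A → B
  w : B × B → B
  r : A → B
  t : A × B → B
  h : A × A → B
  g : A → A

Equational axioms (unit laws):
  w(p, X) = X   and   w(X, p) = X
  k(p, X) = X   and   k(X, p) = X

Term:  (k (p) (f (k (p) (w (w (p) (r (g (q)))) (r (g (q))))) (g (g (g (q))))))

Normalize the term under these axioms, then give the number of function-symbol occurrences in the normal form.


1. (k (p) (f (k (p) (w (w (p) (r (g (q)))) (r (g (q))))) (g (g (g (q))))))  →  (f (k (p) (w (w (p) (r (g (q)))) (r (g (q))))) (g (g (g (q)))))
2. (f (k (p) (w (w (p) (r (g (q)))) (r (g (q))))) (g (g (g (q)))))  →  (f (w (w (p) (r (g (q)))) (r (g (q)))) (g (g (g (q)))))
3. (f (w (w (p) (r (g (q)))) (r (g (q)))) (g (g (g (q)))))  →  (f (w (r (g (q))) (r (g (q)))) (g (g (g (q)))))
normal form: (f (w (r (g (q))) (r (g (q)))) (g (g (g (q)))))

size = 12


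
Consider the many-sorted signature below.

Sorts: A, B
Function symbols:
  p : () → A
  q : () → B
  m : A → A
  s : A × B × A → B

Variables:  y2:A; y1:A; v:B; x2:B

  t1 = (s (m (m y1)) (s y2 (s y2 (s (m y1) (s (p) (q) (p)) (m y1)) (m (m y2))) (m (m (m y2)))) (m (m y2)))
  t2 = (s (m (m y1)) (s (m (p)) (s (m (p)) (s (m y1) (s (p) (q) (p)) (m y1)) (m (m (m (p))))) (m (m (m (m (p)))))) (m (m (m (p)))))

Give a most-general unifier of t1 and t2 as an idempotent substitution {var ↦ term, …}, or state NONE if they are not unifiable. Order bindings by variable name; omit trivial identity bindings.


{y2 ↦ (m (p))}


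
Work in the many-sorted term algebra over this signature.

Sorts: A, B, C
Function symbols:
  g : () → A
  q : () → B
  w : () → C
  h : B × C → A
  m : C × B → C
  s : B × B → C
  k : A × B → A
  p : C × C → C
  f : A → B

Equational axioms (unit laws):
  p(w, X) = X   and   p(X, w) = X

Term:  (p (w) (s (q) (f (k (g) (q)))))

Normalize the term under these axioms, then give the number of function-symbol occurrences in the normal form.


1. (p (w) (s (q) (f (k (g) (q)))))  →  (s (q) (f (k (g) (q))))
normal form: (s (q) (f (k (g) (q))))

size = 6


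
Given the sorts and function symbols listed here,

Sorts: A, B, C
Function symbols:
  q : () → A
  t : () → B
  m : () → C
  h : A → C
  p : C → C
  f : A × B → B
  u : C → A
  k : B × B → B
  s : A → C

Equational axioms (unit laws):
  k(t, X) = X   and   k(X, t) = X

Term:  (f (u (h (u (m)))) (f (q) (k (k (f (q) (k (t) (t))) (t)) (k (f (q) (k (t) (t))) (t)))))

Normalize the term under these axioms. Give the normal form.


1. (f (u (h (u (m)))) (f (q) (k (k (f (q) (k (t) (t))) (t)) (k (f (q) (k (t) (t))) (t)))))  →  (f (u (h (u (m)))) (f (q) (k (f (q) (k (t) (t))) (k (f (q) (k (t) (t))) (t)))))
2. (f (u (h (u (m)))) (f (q) (k (f (q) (k (t) (t))) (k (f (q) (k (t) (t))) (t)))))  →  (f (u (h (u (m)))) (f (q) (k (f (q) (t)) (k (f (q) (k (t) (t))) (t)))))
3. (f (u (h (u (m)))) (f (q) (k (f (q) (t)) (k (f (q) (k (t) (t))) (t)))))  →  (f (u (h (u (m)))) (f (q) (k (f (q) (t)) (f (q) (k (t) (t))))))
4. (f (u (h (u (m)))) (f (q) (k (f (q) (t)) (f (q) (k (t) (t))))))  →  (f (u (h (u (m)))) (f (q) (k (f (q) (t)) (f (q) (t)))))

normal form = (f (u (h (u (m)))) (f (q) (k (f (q) (t)) (f (q) (t)))))


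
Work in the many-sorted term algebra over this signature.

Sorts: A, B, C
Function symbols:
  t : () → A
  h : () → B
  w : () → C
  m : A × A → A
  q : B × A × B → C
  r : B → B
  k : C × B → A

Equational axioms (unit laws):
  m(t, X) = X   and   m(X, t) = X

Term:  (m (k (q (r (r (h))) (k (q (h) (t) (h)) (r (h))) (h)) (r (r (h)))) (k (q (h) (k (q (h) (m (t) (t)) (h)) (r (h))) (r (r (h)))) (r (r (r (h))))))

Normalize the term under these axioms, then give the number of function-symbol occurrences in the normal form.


1. (m (k (q (r (r (h))) (k (q (h) (t) (h)) (r (h))) (h)) (r (r (h)))) (k (q (h) (k (q (h) (m (t) (t)) (h)) (r (h))) (r (r (h)))) (r (r (r (h))))))  →  (m (k (q (r (r (h))) (k (q (h) (t) (h)) (r (h))) (h)) (r (r (h)))) (k (q (h) (k (q (h) (t) (h)) (r (h))) (r (r (h)))) (r (r (r (h))))))
normal form: (m (k (q (r (r (h))) (k (q (h) (t) (h)) (r (h))) (h)) (r (r (h)))) (k (q (h) (k (q (h) (t) (h)) (r (h))) (r (r (h)))) (r (r (r (h))))))

size = 34


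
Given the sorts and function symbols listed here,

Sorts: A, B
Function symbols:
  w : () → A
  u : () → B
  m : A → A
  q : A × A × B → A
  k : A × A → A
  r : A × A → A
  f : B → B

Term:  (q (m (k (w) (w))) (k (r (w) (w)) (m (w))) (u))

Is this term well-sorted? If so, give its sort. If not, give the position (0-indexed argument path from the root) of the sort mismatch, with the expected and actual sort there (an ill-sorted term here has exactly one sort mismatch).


well-sorted; sort = A

      (w) : A
      (w) : A
    (k (w) (w)) : A
  (m (k (w) (w))) : A
      (w) : A
      (w) : A
    (r (w) (w)) : A
      (w) : A
    (m (w)) : A
  (k (r (w) (w)) (m (w))) : A
  (u) : B
(q (m (k (w) (w))) (k (r (w) (w)) (m (w))) (u)) : A


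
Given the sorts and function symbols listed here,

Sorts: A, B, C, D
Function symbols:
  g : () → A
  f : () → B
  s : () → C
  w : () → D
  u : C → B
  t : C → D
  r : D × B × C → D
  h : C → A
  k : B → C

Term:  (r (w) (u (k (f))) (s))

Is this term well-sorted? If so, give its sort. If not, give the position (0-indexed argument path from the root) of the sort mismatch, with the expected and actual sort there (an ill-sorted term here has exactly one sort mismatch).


well-sorted; sort = D

  (w) : D
      (f) : B
    (k (f)) : C
  (u (k (f))) : B
  (s) : C
(r (w) (u (k (f))) (s)) : D


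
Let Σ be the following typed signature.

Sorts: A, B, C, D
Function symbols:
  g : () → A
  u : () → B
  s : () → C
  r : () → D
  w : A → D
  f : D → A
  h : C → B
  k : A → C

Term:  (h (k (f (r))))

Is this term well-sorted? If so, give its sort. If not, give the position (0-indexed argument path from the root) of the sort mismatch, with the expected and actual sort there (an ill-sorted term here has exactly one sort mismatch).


      (r) : D
    (f (r)) : A
  (k (f (r))) : C
(h (k (f (r)))) : B

well-sorted; sort = B


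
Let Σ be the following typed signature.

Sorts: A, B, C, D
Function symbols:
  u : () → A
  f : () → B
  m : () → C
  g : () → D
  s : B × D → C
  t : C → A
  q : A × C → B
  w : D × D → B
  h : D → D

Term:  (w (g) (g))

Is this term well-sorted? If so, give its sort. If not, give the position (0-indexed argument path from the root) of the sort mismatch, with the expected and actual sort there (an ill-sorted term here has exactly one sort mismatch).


well-sorted; sort = B

  (g) : D
  (g) : D
(w (g) (g)) : B


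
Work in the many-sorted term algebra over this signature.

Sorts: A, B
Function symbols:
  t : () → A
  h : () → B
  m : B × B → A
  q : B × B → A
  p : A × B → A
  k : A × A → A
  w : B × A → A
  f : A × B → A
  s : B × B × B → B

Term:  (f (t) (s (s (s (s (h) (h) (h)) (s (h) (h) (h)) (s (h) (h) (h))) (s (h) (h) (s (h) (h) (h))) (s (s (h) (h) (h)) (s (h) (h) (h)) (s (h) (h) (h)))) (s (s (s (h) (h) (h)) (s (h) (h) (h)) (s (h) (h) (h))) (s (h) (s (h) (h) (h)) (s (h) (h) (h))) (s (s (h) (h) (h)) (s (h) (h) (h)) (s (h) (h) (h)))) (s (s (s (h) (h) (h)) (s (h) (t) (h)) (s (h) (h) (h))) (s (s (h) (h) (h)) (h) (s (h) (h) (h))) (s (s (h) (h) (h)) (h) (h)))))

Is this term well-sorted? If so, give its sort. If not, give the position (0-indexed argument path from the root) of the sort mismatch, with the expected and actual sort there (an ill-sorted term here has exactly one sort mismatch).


  (t) : A
          (h) : B
          (h) : B
          (h) : B
        (s (h) (h) (h)) : B
          (h) : B
          (h) : B
          (h) : B
        (s (h) (h) (h)) : B
          (h) : B
          (h) : B
          (h) : B
        (s (h) (h) (h)) : B
      (s (s (h) (h) (h)) (s (h) (h) (h)) (s (h) (h) (h))) : B
        (h) : B
        (h) : B
          (h) : B
          (h) : B
          (h) : B
        (s (h) (h) (h)) : B
      (s (h) (h) (s (h) (h) (h))) : B
          (h) : B
          (h) : B
          (h) : B
        (s (h) (h) (h)) : B
          (h) : B
          (h) : B
          (h) : B
        (s (h) (h) (h)) : B
          (h) : B
          (h) : B
          (h) : B
        (s (h) (h) (h)) : B
      (s (s (h) (h) (h)) (s (h) (h) (h)) (s (h) (h) (h))) : B
    (s (s (s (h) (h) (h)) (s (h) (h) (h)) (s (h) (h) (h))) (s (h) (h) (s (h) (h) (h))) (s (s (h) (h) (h)) (s (h) (h) (h)) (s (h) (h) (h)))) : B
          (h) : B
          (h) : B
          (h) : B
        (s (h) (h) (h)) : B
          (h) : B
          (h) : B
          (h) : B
        (s (h) (h) (h)) : B
          (h) : B
          (h) : B
          (h) : B
        (s (h) (h) (h)) : B
      (s (s (h) (h) (h)) (s (h) (h) (h)) (s (h) (h) (h))) : B
        (h) : B
          (h) : B
          (h) : B
          (h) : B
        (s (h) (h) (h)) : B
          (h) : B
          (h) : B
          (h) : B
        (s (h) (h) (h)) : B
      (s (h) (s (h) (h) (h)) (s (h) (h) (h))) : B
          (h) : B
          (h) : B
          (h) : B
        (s (h) (h) (h)) : B
          (h) : B
          (h) : B
          (h) : B
        (s (h) (h) (h)) : B
          (h) : B
          (h) : B
          (h) : B
        (s (h) (h) (h)) : B
      (s (s (h) (h) (h)) (s (h) (h) (h)) (s (h) (h) (h))) : B
    (s (s (s (h) (h) (h)) (s (h) (h) (h)) (s (h) (h) (h))) (s (h) (s (h) (h) (h)) (s (h) (h) (h))) (s (s (h) (h) (h)) (s (h) (h) (h)) (s (h) (h) (h)))) : B
          (h) : B
          (h) : B
          (h) : B
        (s (h) (h) (h)) : B
          (h) : B
          (t) : A
          (h) : B
        (s (h) (t) (h)) : ✗ arg 1 at [1, 2, 0, 1, 1] has sort A, expected B
          (h) : B
          (h) : B
          (h) : B
        (s (h) (h) (h)) : B
          (h) : B
          (h) : B
          (h) : B
        (s (h) (h) (h)) : B
        (h) : B
          (h) : B
          (h) : B
          (h) : B
        (s (h) (h) (h)) : B
      (s (s (h) (h) (h)) (h) (s (h) (h) (h))) : B
          (h) : B
          (h) : B
          (h) : B
        (s (h) (h) (h)) : B
        (h) : B
        (h) : B
      (s (s (h) (h) (h)) (h) (h)) : B

ill-sorted at position [1, 2, 0, 1, 1]: expected B, got A


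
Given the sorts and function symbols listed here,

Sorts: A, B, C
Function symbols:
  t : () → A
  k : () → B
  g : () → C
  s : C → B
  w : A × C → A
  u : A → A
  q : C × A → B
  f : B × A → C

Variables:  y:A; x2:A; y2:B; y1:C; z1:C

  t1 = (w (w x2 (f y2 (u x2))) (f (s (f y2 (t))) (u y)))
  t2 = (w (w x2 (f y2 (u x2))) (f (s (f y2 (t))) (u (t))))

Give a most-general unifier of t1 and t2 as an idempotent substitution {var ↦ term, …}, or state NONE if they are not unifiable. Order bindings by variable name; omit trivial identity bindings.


{y ↦ (t)}


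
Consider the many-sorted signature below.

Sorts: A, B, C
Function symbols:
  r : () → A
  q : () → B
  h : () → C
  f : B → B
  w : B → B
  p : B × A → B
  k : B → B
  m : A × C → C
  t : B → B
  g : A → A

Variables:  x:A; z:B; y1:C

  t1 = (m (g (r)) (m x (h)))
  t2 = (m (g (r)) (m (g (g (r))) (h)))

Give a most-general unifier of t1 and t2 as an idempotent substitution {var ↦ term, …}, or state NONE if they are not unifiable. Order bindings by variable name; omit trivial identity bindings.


{x ↦ (g (g (r)))}


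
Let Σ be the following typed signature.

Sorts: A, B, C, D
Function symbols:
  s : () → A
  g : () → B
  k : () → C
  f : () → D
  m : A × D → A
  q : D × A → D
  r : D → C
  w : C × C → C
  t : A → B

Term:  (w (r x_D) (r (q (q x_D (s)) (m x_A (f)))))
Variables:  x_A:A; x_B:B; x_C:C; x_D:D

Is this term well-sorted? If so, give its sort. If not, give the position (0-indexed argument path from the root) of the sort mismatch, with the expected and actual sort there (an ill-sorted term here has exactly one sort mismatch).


    x_D : D
  (r x_D) : C
        x_D : D
        (s) : A
      (q x_D (s)) : D
        x_A : A
        (f) : D
      (m x_A (f)) : A
    (q (q x_D (s)) (m x_A (f))) : D
  (r (q (q x_D (s)) (m x_A (f)))) : C
(w (r x_D) (r (q (q x_D (s)) (m x_A (f))))) : C

well-sorted; sort = C


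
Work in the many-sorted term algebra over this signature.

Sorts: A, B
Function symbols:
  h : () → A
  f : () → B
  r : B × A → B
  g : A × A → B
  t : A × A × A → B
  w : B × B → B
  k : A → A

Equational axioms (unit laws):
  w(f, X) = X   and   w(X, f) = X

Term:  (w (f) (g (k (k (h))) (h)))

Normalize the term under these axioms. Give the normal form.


1. (w (f) (g (k (k (h))) (h)))  →  (g (k (k (h))) (h))

normal form = (g (k (k (h))) (h))


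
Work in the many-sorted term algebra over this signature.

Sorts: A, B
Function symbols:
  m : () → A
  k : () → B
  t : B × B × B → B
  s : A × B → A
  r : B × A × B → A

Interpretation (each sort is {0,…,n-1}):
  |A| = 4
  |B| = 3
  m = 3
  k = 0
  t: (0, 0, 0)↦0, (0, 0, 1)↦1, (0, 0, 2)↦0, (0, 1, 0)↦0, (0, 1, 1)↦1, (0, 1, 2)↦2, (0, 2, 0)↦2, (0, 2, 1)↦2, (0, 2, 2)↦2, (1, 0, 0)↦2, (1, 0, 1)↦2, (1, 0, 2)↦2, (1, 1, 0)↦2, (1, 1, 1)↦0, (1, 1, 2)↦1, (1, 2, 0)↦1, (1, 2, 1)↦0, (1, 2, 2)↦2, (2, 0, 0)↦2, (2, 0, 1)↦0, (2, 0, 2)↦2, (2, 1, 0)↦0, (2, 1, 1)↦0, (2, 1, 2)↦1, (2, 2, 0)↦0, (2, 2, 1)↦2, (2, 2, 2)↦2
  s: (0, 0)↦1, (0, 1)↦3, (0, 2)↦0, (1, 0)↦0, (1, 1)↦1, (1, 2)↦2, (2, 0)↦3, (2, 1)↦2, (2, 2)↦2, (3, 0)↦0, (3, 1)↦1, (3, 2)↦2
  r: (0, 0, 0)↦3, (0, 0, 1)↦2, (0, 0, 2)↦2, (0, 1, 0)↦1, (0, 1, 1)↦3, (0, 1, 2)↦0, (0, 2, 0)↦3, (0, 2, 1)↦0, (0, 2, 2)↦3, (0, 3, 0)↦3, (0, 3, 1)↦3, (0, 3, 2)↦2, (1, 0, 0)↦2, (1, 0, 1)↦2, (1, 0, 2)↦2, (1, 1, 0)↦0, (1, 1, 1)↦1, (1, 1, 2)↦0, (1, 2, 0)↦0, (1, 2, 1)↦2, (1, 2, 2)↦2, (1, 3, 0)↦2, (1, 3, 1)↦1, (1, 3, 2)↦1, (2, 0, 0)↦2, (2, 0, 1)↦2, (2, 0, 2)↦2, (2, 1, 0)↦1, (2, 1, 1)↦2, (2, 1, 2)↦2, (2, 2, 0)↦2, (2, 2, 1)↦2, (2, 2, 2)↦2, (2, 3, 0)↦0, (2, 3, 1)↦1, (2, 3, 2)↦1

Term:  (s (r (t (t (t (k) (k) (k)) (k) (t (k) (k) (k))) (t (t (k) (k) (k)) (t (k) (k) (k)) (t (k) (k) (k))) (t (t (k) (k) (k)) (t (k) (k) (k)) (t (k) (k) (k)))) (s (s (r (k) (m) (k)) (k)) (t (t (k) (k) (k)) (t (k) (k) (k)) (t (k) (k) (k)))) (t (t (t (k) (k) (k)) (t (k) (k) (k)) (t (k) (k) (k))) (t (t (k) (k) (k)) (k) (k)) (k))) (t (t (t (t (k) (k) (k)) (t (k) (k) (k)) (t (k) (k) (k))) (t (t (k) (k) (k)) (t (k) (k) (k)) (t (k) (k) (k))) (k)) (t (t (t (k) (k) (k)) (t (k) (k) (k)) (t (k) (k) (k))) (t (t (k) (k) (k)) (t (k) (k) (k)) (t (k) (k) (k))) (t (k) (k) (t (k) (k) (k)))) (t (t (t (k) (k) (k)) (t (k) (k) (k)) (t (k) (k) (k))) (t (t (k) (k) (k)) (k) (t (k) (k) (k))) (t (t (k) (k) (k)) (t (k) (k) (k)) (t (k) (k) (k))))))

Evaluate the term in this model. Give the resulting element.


value = 0

  k = 0
  k = 0
  k = 0
  (t (k) (k) (k)) = t(0, 0, 0) = 0
  k = 0
  k = 0
  k = 0
  k = 0
  (t (k) (k) (k)) = t(0, 0, 0) = 0
  (t (t (k) (k) (k)) (k) (t (k) (k) (k))) = t(0, 0, 0) = 0
  k = 0
  k = 0
  k = 0
  (t (k) (k) (k)) = t(0, 0, 0) = 0
  k = 0
  k = 0
  k = 0
  (t (k) (k) (k)) = t(0, 0, 0) = 0
  k = 0
  k = 0
  k = 0
  (t (k) (k) (k)) = t(0, 0, 0) = 0
  (t (t (k) (k) (k)) (t (k) (k) (k)) (t (k) (k) (k))) = t(0, 0, 0) = 0
  k = 0
  k = 0
  k = 0
  (t (k) (k) (k)) = t(0, 0, 0) = 0
  k = 0
  k = 0
  k = 0
  (t (k) (k) (k)) = t(0, 0, 0) = 0
  k = 0
  k = 0
  k = 0
  (t (k) (k) (k)) = t(0, 0, 0) = 0
  (t (t (k) (k) (k)) (t (k) (k) (k)) (t (k) (k) (k))) = t(0, 0, 0) = 0
  (t (t (t (k) (k) (k)) (k) (t (k) (k) (k))) (t (t (k) (k) (k)) (t (k) (k) (k)) (t (k) (k) (k))) (t (t (k) (k) (k)) (t (k) (k) (k)) (t (k) (k) (k)))) = t(0, 0, 0) = 0
  k = 0
  m = 3
  k = 0
  (r (k) (m) (k)) = r(0, 3, 0) = 3
  k = 0
  (s (r (k) (m) (k)) (k)) = s(3, 0) = 0
  k = 0
  k = 0
  k = 0
  (t (k) (k) (k)) = t(0, 0, 0) = 0
  k = 0
  k = 0
  k = 0
  (t (k) (k) (k)) = t(0, 0, 0) = 0
  k = 0
  k = 0
  k = 0
  (t (k) (k) (k)) = t(0, 0, 0) = 0
  (t (t (k) (k) (k)) (t (k) (k) (k)) (t (k) (k) (k))) = t(0, 0, 0) = 0
  (s (s (r (k) (m) (k)) (k)) (t (t (k) (k) (k)) (t (k) (k) (k)) (t (k) (k) (k)))) = s(0, 0) = 1
  k = 0
  k = 0
  k = 0
  (t (k) (k) (k)) = t(0, 0, 0) = 0
  k = 0
  k = 0
  k = 0
  (t (k) (k) (k)) = t(0, 0, 0) = 0
  k = 0
  k = 0
  k = 0
  (t (k) (k) (k)) = t(0, 0, 0) = 0
  (t (t (k) (k) (k)) (t (k) (k) (k)) (t (k) (k) (k))) = t(0, 0, 0) = 0
  k = 0
  k = 0
  k = 0
  (t (k) (k) (k)) = t(0, 0, 0) = 0
  k = 0
  k = 0
  (t (t (k) (k) (k)) (k) (k)) = t(0, 0, 0) = 0
  k = 0
  (t (t (t (k) (k) (k)) (t (k) (k) (k)) (t (k) (k) (k))) (t (t (k) (k) (k)) (k) (k)) (k)) = t(0, 0, 0) = 0
  (r (t (t (t (k) (k) (k)) (k) (t (k) (k) (k))) (t (t (k) (k) (k)) (t (k) (k) (k)) (t (k) (k) (k))) (t (t (k) (k) (k)) (t (k) (k) (k)) (t (k) (k) (k)))) (s (s (r (k) (m) (k)) (k)) (t (t (k) (k) (k)) (t (k) (k) (k)) (t (k) (k) (k)))) (t (t (t (k) (k) (k)) (t (k) (k) (k)) (t (k) (k) (k))) (t (t (k) (k) (k)) (k) (k)) (k))) = r(0, 1, 0) = 1
  k = 0
  k = 0
  k = 0
  (t (k) (k) (k)) = t(0, 0, 0) = 0
  k = 0
  k = 0
  k = 0
  (t (k) (k) (k)) = t(0, 0, 0) = 0
  k = 0
  k = 0
  k = 0
  (t (k) (k) (k)) = t(0, 0, 0) = 0
  (t (t (k) (k) (k)) (t (k) (k) (k)) (t (k) (k) (k))) = t(0, 0, 0) = 0
  k = 0
  k = 0
  k = 0
  (t (k) (k) (k)) = t(0, 0, 0) = 0
  k = 0
  k = 0
  k = 0
  (t (k) (k) (k)) = t(0, 0, 0) = 0
  k = 0
  k = 0
  k = 0
  (t (k) (k) (k)) = t(0, 0, 0) = 0
  (t (t (k) (k) (k)) (t (k) (k) (k)) (t (k) (k) (k))) = t(0, 0, 0) = 0
  k = 0
  (t (t (t (k) (k) (k)) (t (k) (k) (k)) (t (k) (k) (k))) (t (t (k) (k) (k)) (t (k) (k) (k)) (t (k) (k) (k))) (k)) = t(0, 0, 0) = 0
  k = 0
  k = 0
  k = 0
  (t (k) (k) (k)) = t(0, 0, 0) = 0
  k = 0
  k = 0
  k = 0
  (t (k) (k) (k)) = t(0, 0, 0) = 0
  k = 0
  k = 0
  k = 0
  (t (k) (k) (k)) = t(0, 0, 0) = 0
  (t (t (k) (k) (k)) (t (k) (k) (k)) (t (k) (k) (k))) = t(0, 0, 0) = 0
  k = 0
  k = 0
  k = 0
  (t (k) (k) (k)) = t(0, 0, 0) = 0
  k = 0
  k = 0
  k = 0
  (t (k) (k) (k)) = t(0, 0, 0) = 0
  k = 0
  k = 0
  k = 0
  (t (k) (k) (k)) = t(0, 0, 0) = 0
  (t (t (k) (k) (k)) (t (k) (k) (k)) (t (k) (k) (k))) = t(0, 0, 0) = 0
  k = 0
  k = 0
  k = 0
  k = 0
  k = 0
  (t (k) (k) (k)) = t(0, 0, 0) = 0
  (t (k) (k) (t (k) (k) (k))) = t(0, 0, 0) = 0
  (t (t (t (k) (k) (k)) (t (k) (k) (k)) (t (k) (k) (k))) (t (t (k) (k) (k)) (t (k) (k) (k)) (t (k) (k) (k))) (t (k) (k) (t (k) (k) (k)))) = t(0, 0, 0) = 0
  k = 0
  k = 0
  k = 0
  (t (k) (k) (k)) = t(0, 0, 0) = 0
  k = 0
  k = 0
  k = 0
  (t (k) (k) (k)) = t(0, 0, 0) = 0
  k = 0
  k = 0
  k = 0
  (t (k) (k) (k)) = t(0, 0, 0) = 0
  (t (t (k) (k) (k)) (t (k) (k) (k)) (t (k) (k) (k))) = t(0, 0, 0) = 0
  k = 0
  k = 0
  k = 0
  (t (k) (k) (k)) = t(0, 0, 0) = 0
  k = 0
  k = 0
  k = 0
  k = 0
  (t (k) (k) (k)) = t(0, 0, 0) = 0
  (t (t (k) (k) (k)) (k) (t (k) (k) (k))) = t(0, 0, 0) = 0
  k = 0
  k = 0
  k = 0
  (t (k) (k) (k)) = t(0, 0, 0) = 0
  k = 0
  k = 0
  k = 0
  (t (k) (k) (k)) = t(0, 0, 0) = 0
  k = 0
  k = 0
  k = 0
  (t (k) (k) (k)) = t(0, 0, 0) = 0
  (t (t (k) (k) (k)) (t (k) (k) (k)) (t (k) (k) (k))) = t(0, 0, 0) = 0
  (t (t (t (k) (k) (k)) (t (k) (k) (k)) (t (k) (k) (k))) (t (t (k) (k) (k)) (k) (t (k) (k) (k))) (t (t (k) (k) (k)) (t (k) (k) (k)) (t (k) (k) (k)))) = t(0, 0, 0) = 0
  (t (t (t (t (k) (k) (k)) (t (k) (k) (k)) (t (k) (k) (k))) (t (t (k) (k) (k)) (t (k) (k) (k)) (t (k) (k) (k))) (k)) (t (t (t (k) (k) (k)) (t (k) (k) (k)) (t (k) (k) (k))) (t (t (k) (k) (k)) (t (k) (k) (k)) (t (k) (k) (k))) (t (k) (k) (t (k) (k) (k)))) (t (t (t (k) (k) (k)) (t (k) (k) (k)) (t (k) (k) (k))) (t (t (k) (k) (k)) (k) (t (k) (k) (k))) (t (t (k) (k) (k)) (t (k) (k) (k)) (t (k) (k) (k))))) = t(0, 0, 0) = 0
  (s (r (t (t (t (k) (k) (k)) (k) (t (k) (k) (k))) (t (t (k) (k) (k)) (t (k) (k) (k)) (t (k) (k) (k))) (t (t (k) (k) (k)) (t (k) (k) (k)) (t (k) (k) (k)))) (s (s (r (k) (m) (k)) (k)) (t (t (k) (k) (k)) (t (k) (k) (k)) (t (k) (k) (k)))) (t (t (t (k) (k) (k)) (t (k) (k) (k)) (t (k) (k) (k))) (t (t (k) (k) (k)) (k) (k)) (k))) (t (t (t (t (k) (k) (k)) (t (k) (k) (k)) (t (k) (k) (k))) (t (t (k) (k) (k)) (t (k) (k) (k)) (t (k) (k) (k))) (k)) (t (t (t (k) (k) (k)) (t (k) (k) (k)) (t (k) (k) (k))) (t (t (k) (k) (k)) (t (k) (k) (k)) (t (k) (k) (k))) (t (k) (k) (t (k) (k) (k)))) (t (t (t (k) (k) (k)) (t (k) (k) (k)) (t (k) (k) (k))) (t (t (k) (k) (k)) (k) (t (k) (k) (k))) (t (t (k) (k) (k)) (t (k) (k) (k)) (t (k) (k) (k)))))) = s(1, 0) = 0
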